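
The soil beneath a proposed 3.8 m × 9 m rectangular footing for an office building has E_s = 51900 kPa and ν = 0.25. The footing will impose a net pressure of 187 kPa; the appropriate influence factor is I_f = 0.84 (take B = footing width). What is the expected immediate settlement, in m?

Immediate (elastic) settlement: S_e = q·B·(1−ν²)/E_s · I_f.
S_e = 187 × 3.8 × (1 − 0.25²) / 51900 × 0.84
    = 187 × 3.8 × 0.9375 / 51900 × 0.84
    = 0.01078 m

S_e ≈ 0.0108 m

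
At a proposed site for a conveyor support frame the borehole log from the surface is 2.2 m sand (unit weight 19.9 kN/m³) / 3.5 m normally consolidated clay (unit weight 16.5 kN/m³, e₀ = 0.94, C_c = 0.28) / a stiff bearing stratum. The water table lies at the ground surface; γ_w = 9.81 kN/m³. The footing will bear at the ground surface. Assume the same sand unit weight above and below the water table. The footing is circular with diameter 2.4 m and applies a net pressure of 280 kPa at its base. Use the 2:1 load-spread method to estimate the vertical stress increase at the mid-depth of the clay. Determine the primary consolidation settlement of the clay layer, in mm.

Mid-depth of clay below the ground surface: z = 2.2 + 3.5/2 = 3.95 m.
Total vertical stress at mid-clay: σ_v = 19.9×2.2 + 16.5×1.75 = 72.655 kPa.
Pore pressure: u = 9.81×(3.95 − 0) = 38.75 kPa.
Initial effective stress: σ'_0 = σ_v − u = 72.655 − 38.75 = 33.905 kPa.
Stress increase at mid-clay by the 2:1 spreading method:
Δσ ≈ qD²/(D+z)² = 280×2.4²/(2.4+3.95)² = 39.998 kPa
Final effective stress: σ'_f = σ'_0 + Δσ = 33.905 + 39.998 = 73.903 kPa.
Normally consolidated clay, so the full stress increment lies on the virgin compression line:
S_c = C_c·H/(1+e₀)·log₁₀(σ'_f/σ'_0) = 0.28×3.5/(1+0.94)×log₁₀(73.903/33.905)
    = 0.50515 × 0.3384 = 0.1709 m

S_c ≈ 171 mm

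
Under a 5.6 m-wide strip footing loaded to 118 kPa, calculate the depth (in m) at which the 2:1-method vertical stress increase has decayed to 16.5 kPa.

2:1 spreading — at depth z the loaded area has grown by z in each plan dimension:
qB/(B+z) = Δσ_z ⇒ z = qB/Δσ_z − B = 118×5.6/16.5 − 5.6 = 34.45 m

z ≈ 34.4 m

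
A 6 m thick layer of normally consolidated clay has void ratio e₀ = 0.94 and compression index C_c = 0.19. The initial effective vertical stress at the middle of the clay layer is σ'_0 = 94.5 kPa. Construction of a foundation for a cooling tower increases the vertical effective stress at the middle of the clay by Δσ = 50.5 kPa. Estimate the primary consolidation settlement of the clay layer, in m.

S_c ≈ 0.109 m

Final effective stress: σ'_f = σ'_0 + Δσ = 94.5 + 50.5 = 145 kPa.
Normally consolidated clay, so the full stress increment lies on the virgin compression line:
S_c = C_c·H/(1+e₀)·log₁₀(σ'_f/σ'_0) = 0.19×6/(1+0.94)×log₁₀(145/94.5)
    = 0.58763 × 0.18594 = 0.1093 m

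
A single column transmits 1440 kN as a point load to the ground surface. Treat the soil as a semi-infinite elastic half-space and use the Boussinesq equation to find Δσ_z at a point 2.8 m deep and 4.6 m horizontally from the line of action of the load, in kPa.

Δσ_z ≈ 3.33 kPa

Boussinesq vertical stress below a point load on an elastic half-space:
Δσ_z = 3P/(2πz²) · [1 + (r/z)²]^(−5/2)
r/z = 4.6/2.8 = 1.6429; [1+(r/z)²]^(−5/2) = 0.038001.
Δσ_z = 3×1440/(2π×2.8²) × 0.038001 = 87.698 × 0.038001 = 3.333 kPa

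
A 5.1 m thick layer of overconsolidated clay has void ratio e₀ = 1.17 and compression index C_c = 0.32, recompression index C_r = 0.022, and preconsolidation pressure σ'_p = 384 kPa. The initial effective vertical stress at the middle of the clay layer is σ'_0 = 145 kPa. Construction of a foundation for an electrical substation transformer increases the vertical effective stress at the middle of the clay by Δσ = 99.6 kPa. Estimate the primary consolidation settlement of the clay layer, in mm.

S_c ≈ 11.7 mm

Final effective stress: σ'_f = 145 + 99.6 = 244.6 kPa.
σ'_f = 244.6 ≤ σ'_p = 384 kPa, so the clay remains overconsolidated and only the recompression index applies:
S_c = C_r·H/(1+e₀)·log₁₀(σ'_f/σ'_0) = 0.022×5.1/2.17×log₁₀(244.6/145)
    = 0.051704 × 0.22709 = 0.01174 m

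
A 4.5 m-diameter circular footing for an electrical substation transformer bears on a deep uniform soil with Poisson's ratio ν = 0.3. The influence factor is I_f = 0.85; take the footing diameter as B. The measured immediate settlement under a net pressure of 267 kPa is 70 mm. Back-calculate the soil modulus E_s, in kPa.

E_s ≈ 13300 kPa

S_e = q·B·(1−ν²)/E_s · I_f  ⇒  E_s = q·B·(1−ν²)·I_f / S_e.
E_s = 267 × 4.5 × 0.91 × 0.85 / 0.07 = 13280 kPa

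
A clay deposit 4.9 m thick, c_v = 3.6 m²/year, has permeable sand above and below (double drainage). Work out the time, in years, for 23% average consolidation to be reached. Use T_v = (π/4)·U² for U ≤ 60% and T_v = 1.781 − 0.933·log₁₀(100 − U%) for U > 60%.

Drainage path length: H_d = H/2 = 2.45 m (double drainage).
U ≤ 60%: T_v = (π/4)·U² = (π/4)×0.23² = 0.041548.
t = T_v·H_d²/c_v = 0.041548×2.45²/3.6 = 0.06928 years.

t ≈ 0.0693 years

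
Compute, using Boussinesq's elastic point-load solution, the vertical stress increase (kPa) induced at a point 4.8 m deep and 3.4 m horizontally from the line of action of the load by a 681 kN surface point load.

Boussinesq vertical stress below a point load on an elastic half-space:
Δσ_z = 3P/(2πz²) · [1 + (r/z)²]^(−5/2)
r/z = 3.4/4.8 = 0.70833; [1+(r/z)²]^(−5/2) = 0.36184.
Δσ_z = 3×681/(2π×4.8²) × 0.36184 = 14.113 × 0.36184 = 5.107 kPa

Δσ_z ≈ 5.11 kPa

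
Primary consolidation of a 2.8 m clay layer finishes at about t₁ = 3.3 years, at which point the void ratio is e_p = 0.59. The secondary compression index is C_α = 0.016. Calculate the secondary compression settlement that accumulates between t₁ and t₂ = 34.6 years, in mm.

S_s ≈ 28.8 mm

Secondary compression: S_s = C_α·H/(1+e_p)·log₁₀(t₂/t₁)
S_s = 0.016×2.8/(1+0.59)×log₁₀(34.6/3.3)
    = 0.02818 × 1.021 = 0.02876 m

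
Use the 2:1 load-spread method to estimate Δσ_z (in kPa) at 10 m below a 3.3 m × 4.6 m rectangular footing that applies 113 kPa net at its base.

By the 2:1 method the load spreads at 1 horizontal : 2 vertical, so at depth z the loaded area has grown by z in each plan dimension:
Δσ = qBL/((B+z)(L+z)) = 113×3.3×4.6/((3.3+10)(4.6+10)) = 8.8338 kPa

Δσ_z ≈ 8.83 kPa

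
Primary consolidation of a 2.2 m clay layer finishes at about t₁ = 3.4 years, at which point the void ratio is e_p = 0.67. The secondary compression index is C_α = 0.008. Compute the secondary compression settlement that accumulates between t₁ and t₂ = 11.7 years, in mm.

S_s ≈ 5.66 mm

Secondary compression: S_s = C_α·H/(1+e_p)·log₁₀(t₂/t₁)
S_s = 0.008×2.2/(1+0.67)×log₁₀(11.7/3.4)
    = 0.01054 × 0.5367 = 0.005656 m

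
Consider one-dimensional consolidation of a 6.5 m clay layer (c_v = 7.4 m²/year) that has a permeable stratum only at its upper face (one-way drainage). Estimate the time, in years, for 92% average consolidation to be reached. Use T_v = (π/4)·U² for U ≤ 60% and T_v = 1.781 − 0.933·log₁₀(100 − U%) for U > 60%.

t ≈ 5.36 years

Drainage path length: H_d = H = 6.5 m (single drainage).
U > 60%: T_v = 1.781 − 0.933·log₁₀(100 − 92) = 0.93842.
t = T_v·H_d²/c_v = 0.93842×6.5²/7.4 = 5.358 years.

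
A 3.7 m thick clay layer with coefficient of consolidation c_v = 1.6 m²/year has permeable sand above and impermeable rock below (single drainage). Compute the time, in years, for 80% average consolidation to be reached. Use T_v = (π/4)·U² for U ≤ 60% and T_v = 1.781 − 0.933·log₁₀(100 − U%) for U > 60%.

Drainage path length: H_d = H = 3.7 m (single drainage).
U > 60%: T_v = 1.781 − 0.933·log₁₀(100 − 80) = 0.56714.
t = T_v·H_d²/c_v = 0.56714×3.7²/1.6 = 4.853 years.

t ≈ 4.85 years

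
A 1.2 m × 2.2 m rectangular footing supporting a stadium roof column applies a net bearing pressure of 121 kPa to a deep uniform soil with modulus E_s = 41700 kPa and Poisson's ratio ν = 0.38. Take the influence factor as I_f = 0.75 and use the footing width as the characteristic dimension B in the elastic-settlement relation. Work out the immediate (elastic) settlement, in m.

Immediate (elastic) settlement: S_e = q·B·(1−ν²)/E_s · I_f.
S_e = 121 × 1.2 × (1 − 0.38²) / 41700 × 0.75
    = 121 × 1.2 × 0.8556 / 41700 × 0.75
    = 0.002234 m

S_e ≈ 0.00223 m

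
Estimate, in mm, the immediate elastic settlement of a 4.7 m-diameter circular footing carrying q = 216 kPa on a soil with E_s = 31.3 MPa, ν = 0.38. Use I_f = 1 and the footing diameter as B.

S_e ≈ 27.8 mm

Immediate (elastic) settlement: S_e = q·B·(1−ν²)/E_s · I_f.
E_s = 31.3 MPa = 31300 kPa.
S_e = 216 × 4.7 × (1 − 0.38²) / 31300 × 1
    = 216 × 4.7 × 0.8556 / 31300 × 1
    = 0.02775 m = 27.75 mm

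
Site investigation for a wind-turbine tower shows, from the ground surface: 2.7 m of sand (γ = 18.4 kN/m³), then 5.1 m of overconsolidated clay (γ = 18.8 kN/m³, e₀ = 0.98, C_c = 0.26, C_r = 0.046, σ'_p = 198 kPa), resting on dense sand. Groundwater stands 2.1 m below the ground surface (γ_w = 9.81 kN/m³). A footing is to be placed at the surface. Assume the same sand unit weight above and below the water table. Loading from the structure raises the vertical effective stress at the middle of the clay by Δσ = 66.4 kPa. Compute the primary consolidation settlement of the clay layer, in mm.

S_c ≈ 35.5 mm

Mid-depth of clay below the ground surface: z = 2.7 + 5.1/2 = 5.25 m.
Total vertical stress at mid-clay: σ_v = 18.4×2.7 + 18.8×2.55 = 97.62 kPa.
Pore pressure: u = 9.81×(5.25 − 2.1) = 30.902 kPa.
Initial effective stress: σ'_0 = σ_v − u = 97.62 − 30.902 = 66.718 kPa.
Final effective stress: σ'_f = 66.718 + 66.4 = 133.12 kPa.
σ'_f = 133.12 ≤ σ'_p = 198 kPa, so the clay remains overconsolidated and only the recompression index applies:
S_c = C_r·H/(1+e₀)·log₁₀(σ'_f/σ'_0) = 0.046×5.1/1.98×log₁₀(133.12/66.718)
    = 0.11849 × 0.3 = 0.03555 m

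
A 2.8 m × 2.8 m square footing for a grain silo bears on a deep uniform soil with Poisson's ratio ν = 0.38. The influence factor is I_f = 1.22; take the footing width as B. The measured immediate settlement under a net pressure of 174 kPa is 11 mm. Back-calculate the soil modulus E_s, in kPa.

S_e = q·B·(1−ν²)/E_s · I_f  ⇒  E_s = q·B·(1−ν²)·I_f / S_e.
E_s = 174 × 2.8 × 0.8556 × 1.22 / 0.011 = 46230 kPa

E_s ≈ 46200 kPa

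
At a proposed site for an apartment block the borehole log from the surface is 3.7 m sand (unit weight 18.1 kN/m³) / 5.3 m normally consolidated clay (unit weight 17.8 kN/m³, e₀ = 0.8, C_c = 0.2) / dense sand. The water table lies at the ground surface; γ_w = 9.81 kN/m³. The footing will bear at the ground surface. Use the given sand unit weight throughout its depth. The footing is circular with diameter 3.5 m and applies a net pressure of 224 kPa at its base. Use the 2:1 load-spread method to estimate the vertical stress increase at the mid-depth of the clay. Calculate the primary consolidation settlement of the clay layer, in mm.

Mid-depth of clay below the ground surface: z = 3.7 + 5.3/2 = 6.35 m.
Total vertical stress at mid-clay: σ_v = 18.1×3.7 + 17.8×2.65 = 114.14 kPa.
Pore pressure: u = 9.81×(6.35 − 0) = 62.294 kPa.
Initial effective stress: σ'_0 = σ_v − u = 114.14 − 62.294 = 51.846 kPa.
Stress increase at mid-clay by the 2:1 spreading method:
Δσ ≈ qD²/(D+z)² = 224×3.5²/(3.5+6.35)² = 28.282 kPa
Final effective stress: σ'_f = σ'_0 + Δσ = 51.846 + 28.282 = 80.128 kPa.
Normally consolidated clay, so the full stress increment lies on the virgin compression line:
S_c = C_c·H/(1+e₀)·log₁₀(σ'_f/σ'_0) = 0.2×5.3/(1+0.8)×log₁₀(80.128/51.846)
    = 0.58889 × 0.18907 = 0.1113 m

S_c ≈ 111 mm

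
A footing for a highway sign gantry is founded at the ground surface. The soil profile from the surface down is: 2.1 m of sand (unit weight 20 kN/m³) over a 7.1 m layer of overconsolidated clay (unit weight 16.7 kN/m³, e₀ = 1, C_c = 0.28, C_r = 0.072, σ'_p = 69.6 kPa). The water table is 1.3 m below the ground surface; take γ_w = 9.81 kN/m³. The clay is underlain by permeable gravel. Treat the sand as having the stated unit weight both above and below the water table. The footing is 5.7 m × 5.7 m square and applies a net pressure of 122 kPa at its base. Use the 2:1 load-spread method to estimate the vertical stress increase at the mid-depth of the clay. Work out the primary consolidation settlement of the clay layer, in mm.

Mid-depth of clay below the ground surface: z = 2.1 + 7.1/2 = 5.65 m.
Total vertical stress at mid-clay: σ_v = 20×2.1 + 16.7×3.55 = 101.28 kPa.
Pore pressure: u = 9.81×(5.65 − 1.3) = 42.673 kPa.
Initial effective stress: σ'_0 = σ_v − u = 101.28 − 42.673 = 58.607 kPa.
Stress increase at mid-clay by the 2:1 spreading method:
Δσ = qBL/((B+z)(L+z)) = 122×5.7×5.7/((5.7+5.65)(5.7+5.65)) = 30.769 kPa
Final effective stress: σ'_f = 58.607 + 30.769 = 89.376 kPa.
σ'_f = 89.376 > σ'_p = 69.6 kPa, so the stress path crosses the preconsolidation pressure — recompression up to σ'_p, then virgin compression beyond:
S_c = H/(1+e₀)·[C_r·log₁₀(σ'_p/σ'_0) + C_c·log₁₀(σ'_f/σ'_p)]
    = 7.1/2 × [0.072×log₁₀(69.6/58.607) + 0.28×log₁₀(89.376/69.6)]
    = 3.55 × [0.0053755 + 0.030411] = 0.127 m

S_c ≈ 127 mm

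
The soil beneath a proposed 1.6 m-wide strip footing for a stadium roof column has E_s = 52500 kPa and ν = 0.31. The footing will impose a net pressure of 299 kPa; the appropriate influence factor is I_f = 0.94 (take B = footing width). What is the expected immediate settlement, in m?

S_e ≈ 0.00774 m

Immediate (elastic) settlement: S_e = q·B·(1−ν²)/E_s · I_f.
S_e = 299 × 1.6 × (1 − 0.31²) / 52500 × 0.94
    = 299 × 1.6 × 0.9039 / 52500 × 0.94
    = 0.007742 m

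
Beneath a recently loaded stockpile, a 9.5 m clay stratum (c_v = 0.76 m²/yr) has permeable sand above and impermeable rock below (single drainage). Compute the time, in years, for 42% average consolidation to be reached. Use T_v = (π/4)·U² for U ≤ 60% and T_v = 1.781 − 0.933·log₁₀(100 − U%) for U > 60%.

t ≈ 16.5 years

Drainage path length: H_d = H = 9.5 m (single drainage).
U ≤ 60%: T_v = (π/4)·U² = (π/4)×0.42² = 0.13854.
t = T_v·H_d²/c_v = 0.13854×9.5²/0.76 = 16.45 years.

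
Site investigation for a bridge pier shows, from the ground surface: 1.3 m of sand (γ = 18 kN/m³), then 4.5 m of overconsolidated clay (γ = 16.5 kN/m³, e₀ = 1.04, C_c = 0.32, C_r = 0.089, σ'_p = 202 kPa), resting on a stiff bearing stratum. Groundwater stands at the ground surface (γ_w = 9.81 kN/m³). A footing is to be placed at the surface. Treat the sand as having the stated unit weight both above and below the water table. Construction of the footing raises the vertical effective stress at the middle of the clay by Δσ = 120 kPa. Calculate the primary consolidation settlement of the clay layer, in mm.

Mid-depth of clay below the ground surface: z = 1.3 + 4.5/2 = 3.55 m.
Total vertical stress at mid-clay: σ_v = 18×1.3 + 16.5×2.25 = 60.525 kPa.
Pore pressure: u = 9.81×(3.55 − 0) = 34.825 kPa.
Initial effective stress: σ'_0 = σ_v − u = 60.525 − 34.825 = 25.7 kPa.
Final effective stress: σ'_f = 25.7 + 120 = 145.7 kPa.
σ'_f = 145.7 ≤ σ'_p = 202 kPa, so the clay remains overconsolidated and only the recompression index applies:
S_c = C_r·H/(1+e₀)·log₁₀(σ'_f/σ'_0) = 0.089×4.5/2.04×log₁₀(145.7/25.7)
    = 0.19633 × 0.75353 = 0.1479 m

S_c ≈ 148 mm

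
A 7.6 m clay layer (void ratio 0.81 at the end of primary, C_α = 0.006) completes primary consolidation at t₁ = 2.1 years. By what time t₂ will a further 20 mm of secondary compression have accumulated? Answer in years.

t₂ ≈ 13.1 years

S_s = C_α·H/(1+e_p)·log₁₀(t₂/t₁) ⇒ log₁₀(t₂/t₁) = S_s·(1+e_p)/(C_α·H).
log₁₀(t₂/t₁) = 0.02 × (1+0.81) / (0.006×7.6) = 0.7939
t₂ = t₁ × 10^0.7939 = 2.1 × 6.221 = 13.06 years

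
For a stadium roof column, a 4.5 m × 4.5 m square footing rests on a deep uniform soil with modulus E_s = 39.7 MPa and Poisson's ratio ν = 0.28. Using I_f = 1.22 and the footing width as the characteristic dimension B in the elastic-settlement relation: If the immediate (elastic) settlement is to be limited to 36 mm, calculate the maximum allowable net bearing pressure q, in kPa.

E_s = 39.7 MPa = 39700 kPa.
S_e = q·B·(1−ν²)/E_s · I_f  ⇒  q = S_e·E_s / (B·(1−ν²)·I_f).
q = 0.036 × 39700 / (4.5 × 0.9216 × 1.22) = 282.5 kPa

q ≈ 282 kPa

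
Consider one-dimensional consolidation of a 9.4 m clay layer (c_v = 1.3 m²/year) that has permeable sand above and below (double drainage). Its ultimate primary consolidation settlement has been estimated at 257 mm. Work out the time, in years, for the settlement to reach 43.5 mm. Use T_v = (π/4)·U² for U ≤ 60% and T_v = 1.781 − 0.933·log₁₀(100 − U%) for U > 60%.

Drainage path length: H_d = H/2 = 4.7 m (double drainage).
U = S(t)/S_ult = 43.5/257 = 0.1693.
U ≤ 60%: T_v = (π/4)·U² = (π/4)×0.16926² = 0.022501.
t = T_v·H_d²/c_v = 0.022501×4.7²/1.3 = 0.3823 years.

t ≈ 0.382 years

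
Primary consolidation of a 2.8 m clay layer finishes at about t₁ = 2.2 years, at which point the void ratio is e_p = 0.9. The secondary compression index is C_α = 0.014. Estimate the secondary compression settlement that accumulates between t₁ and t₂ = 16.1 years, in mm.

S_s ≈ 17.8 mm

Secondary compression: S_s = C_α·H/(1+e_p)·log₁₀(t₂/t₁)
S_s = 0.014×2.8/(1+0.9)×log₁₀(16.1/2.2)
    = 0.02063 × 0.8644 = 0.01783 m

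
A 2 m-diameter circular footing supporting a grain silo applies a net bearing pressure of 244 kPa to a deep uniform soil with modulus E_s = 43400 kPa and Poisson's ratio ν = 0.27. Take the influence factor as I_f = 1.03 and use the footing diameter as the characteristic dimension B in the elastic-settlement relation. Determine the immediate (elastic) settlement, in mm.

Immediate (elastic) settlement: S_e = q·B·(1−ν²)/E_s · I_f.
S_e = 244 × 2 × (1 − 0.27²) / 43400 × 1.03
    = 244 × 2 × 0.9271 / 43400 × 1.03
    = 0.01074 m = 10.74 mm

S_e ≈ 10.7 mm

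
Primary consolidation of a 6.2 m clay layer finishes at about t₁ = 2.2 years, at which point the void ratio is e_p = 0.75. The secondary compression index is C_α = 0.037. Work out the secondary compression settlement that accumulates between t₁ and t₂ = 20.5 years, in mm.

Secondary compression: S_s = C_α·H/(1+e_p)·log₁₀(t₂/t₁)
S_s = 0.037×6.2/(1+0.75)×log₁₀(20.5/2.2)
    = 0.1311 × 0.9693 = 0.1271 m

S_s ≈ 127 mm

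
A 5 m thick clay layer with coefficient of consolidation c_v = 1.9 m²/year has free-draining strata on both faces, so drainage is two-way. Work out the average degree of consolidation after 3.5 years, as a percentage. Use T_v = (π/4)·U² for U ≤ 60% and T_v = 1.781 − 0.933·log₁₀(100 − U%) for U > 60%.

U ≈ 94.1 %

Drainage path length: H_d = H/2 = 2.5 m (double drainage).
T_v = c_v·t/H_d² = 1.9×3.5/2.5² = 1.064.
T_v = 1.064 corresponds to the U > 60% branch:
U = 1 − 10^((1.781 − T_v)/0.933)/100 = 0.9413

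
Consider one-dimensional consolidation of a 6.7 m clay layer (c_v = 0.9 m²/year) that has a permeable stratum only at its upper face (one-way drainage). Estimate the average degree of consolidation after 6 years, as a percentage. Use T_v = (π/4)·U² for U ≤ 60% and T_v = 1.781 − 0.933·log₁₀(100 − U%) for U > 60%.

Drainage path length: H_d = H = 6.7 m (single drainage).
T_v = c_v·t/H_d² = 0.9×6/6.7² = 0.12029.
T_v = 0.12029 corresponds to the U ≤ 60% branch:
U = √(4T_v/π) = 0.3914

U ≈ 39.1 %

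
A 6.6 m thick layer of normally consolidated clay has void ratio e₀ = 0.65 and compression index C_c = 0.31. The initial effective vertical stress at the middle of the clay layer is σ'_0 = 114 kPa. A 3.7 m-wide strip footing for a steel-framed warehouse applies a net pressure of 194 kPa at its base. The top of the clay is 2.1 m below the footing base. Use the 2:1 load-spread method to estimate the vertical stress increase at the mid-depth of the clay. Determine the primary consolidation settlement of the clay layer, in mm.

S_c ≈ 283 mm

Mid-depth of clay below the footing base: z = 2.1 + 6.6/2 = 5.4 m.
Stress increase at mid-clay by the 2:1 spreading method:
Δσ = qB/(B+z) = 194×3.7/(3.7+5.4) = 78.879 kPa
Final effective stress: σ'_f = σ'_0 + Δσ = 114 + 78.879 = 192.88 kPa.
Normally consolidated clay, so the full stress increment lies on the virgin compression line:
S_c = C_c·H/(1+e₀)·log₁₀(σ'_f/σ'_0) = 0.31×6.6/(1+0.65)×log₁₀(192.88/114)
    = 1.24 × 0.22838 = 0.2832 m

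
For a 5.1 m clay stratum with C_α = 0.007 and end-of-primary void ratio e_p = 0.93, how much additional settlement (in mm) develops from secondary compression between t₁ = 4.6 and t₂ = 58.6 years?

Secondary compression: S_s = C_α·H/(1+e_p)·log₁₀(t₂/t₁)
S_s = 0.007×5.1/(1+0.93)×log₁₀(58.6/4.6)
    = 0.0185 × 1.105 = 0.02044 m

S_s ≈ 20.4 mm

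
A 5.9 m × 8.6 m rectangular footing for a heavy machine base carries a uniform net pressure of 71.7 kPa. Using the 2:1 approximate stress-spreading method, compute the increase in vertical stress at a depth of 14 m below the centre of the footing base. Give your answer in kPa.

Δσ_z ≈ 8.09 kPa

By the 2:1 method the load spreads at 1 horizontal : 2 vertical, so at depth z the loaded area has grown by z in each plan dimension:
Δσ = qBL/((B+z)(L+z)) = 71.7×5.9×8.6/((5.9+14)(8.6+14)) = 8.0892 kPa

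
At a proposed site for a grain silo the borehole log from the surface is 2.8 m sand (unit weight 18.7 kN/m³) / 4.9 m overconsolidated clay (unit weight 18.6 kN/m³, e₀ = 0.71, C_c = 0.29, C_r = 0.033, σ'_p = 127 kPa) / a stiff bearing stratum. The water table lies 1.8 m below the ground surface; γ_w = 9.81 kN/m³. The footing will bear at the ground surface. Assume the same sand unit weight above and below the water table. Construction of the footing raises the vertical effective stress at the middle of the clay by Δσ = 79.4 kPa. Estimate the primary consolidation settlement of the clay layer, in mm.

Mid-depth of clay below the ground surface: z = 2.8 + 4.9/2 = 5.25 m.
Total vertical stress at mid-clay: σ_v = 18.7×2.8 + 18.6×2.45 = 97.93 kPa.
Pore pressure: u = 9.81×(5.25 − 1.8) = 33.845 kPa.
Initial effective stress: σ'_0 = σ_v − u = 97.93 − 33.845 = 64.085 kPa.
Final effective stress: σ'_f = 64.085 + 79.4 = 143.49 kPa.
σ'_f = 143.49 > σ'_p = 127 kPa, so the stress path crosses the preconsolidation pressure — recompression up to σ'_p, then virgin compression beyond:
S_c = H/(1+e₀)·[C_r·log₁₀(σ'_p/σ'_0) + C_c·log₁₀(σ'_f/σ'_p)]
    = 4.9/1.71 × [0.033×log₁₀(127/64.085) + 0.29×log₁₀(143.49/127)]
    = 2.8655 × [0.0098026 + 0.015375] = 0.07215 m

S_c ≈ 72.1 mm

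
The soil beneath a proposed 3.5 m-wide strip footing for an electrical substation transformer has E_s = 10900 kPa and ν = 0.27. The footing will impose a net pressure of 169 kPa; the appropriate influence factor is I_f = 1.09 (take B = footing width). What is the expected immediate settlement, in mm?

S_e ≈ 54.8 mm

Immediate (elastic) settlement: S_e = q·B·(1−ν²)/E_s · I_f.
S_e = 169 × 3.5 × (1 − 0.27²) / 10900 × 1.09
    = 169 × 3.5 × 0.9271 / 10900 × 1.09
    = 0.05484 m = 54.84 mm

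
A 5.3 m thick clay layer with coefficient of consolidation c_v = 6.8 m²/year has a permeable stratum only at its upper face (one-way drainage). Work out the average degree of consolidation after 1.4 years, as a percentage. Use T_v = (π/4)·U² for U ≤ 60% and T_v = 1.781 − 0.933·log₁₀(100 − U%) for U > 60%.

U ≈ 64.9 %

Drainage path length: H_d = H = 5.3 m (single drainage).
T_v = c_v·t/H_d² = 6.8×1.4/5.3² = 0.33891.
T_v = 0.33891 corresponds to the U > 60% branch:
U = 1 − 10^((1.781 − T_v)/0.933)/100 = 0.6487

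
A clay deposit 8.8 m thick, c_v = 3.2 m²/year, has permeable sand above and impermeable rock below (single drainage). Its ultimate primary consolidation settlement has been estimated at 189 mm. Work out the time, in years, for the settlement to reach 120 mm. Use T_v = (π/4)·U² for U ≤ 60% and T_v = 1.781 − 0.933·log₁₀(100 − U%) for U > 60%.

t ≈ 7.82 years

Drainage path length: H_d = H = 8.8 m (single drainage).
U = S(t)/S_ult = 120/189 = 0.6349.
U > 60%: T_v = 1.781 − 0.933·log₁₀(100 − 63.492) = 0.32329.
t = T_v·H_d²/c_v = 0.32329×8.8²/3.2 = 7.824 years.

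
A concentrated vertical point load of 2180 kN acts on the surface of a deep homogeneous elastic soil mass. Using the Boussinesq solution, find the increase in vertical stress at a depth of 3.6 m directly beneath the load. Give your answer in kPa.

Boussinesq vertical stress below a point load on an elastic half-space:
Δσ_z = 3P/(2πz²) · [1 + (r/z)²]^(−5/2)
r/z = 0/3.6 = 0; [1+(r/z)²]^(−5/2) = 1.
Δσ_z = 3×2180/(2π×3.6²) × 1 = 80.314 × 1 = 80.31 kPa

Δσ_z ≈ 80.3 kPa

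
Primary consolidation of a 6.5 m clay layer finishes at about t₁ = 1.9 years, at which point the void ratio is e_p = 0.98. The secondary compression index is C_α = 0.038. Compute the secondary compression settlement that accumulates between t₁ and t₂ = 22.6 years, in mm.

Secondary compression: S_s = C_α·H/(1+e_p)·log₁₀(t₂/t₁)
S_s = 0.038×6.5/(1+0.98)×log₁₀(22.6/1.9)
    = 0.1247 × 1.075 = 0.1341 m

S_s ≈ 134 mm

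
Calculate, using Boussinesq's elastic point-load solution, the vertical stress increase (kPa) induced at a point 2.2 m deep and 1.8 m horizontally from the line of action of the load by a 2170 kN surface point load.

Boussinesq vertical stress below a point load on an elastic half-space:
Δσ_z = 3P/(2πz²) · [1 + (r/z)²]^(−5/2)
r/z = 1.8/2.2 = 0.81818; [1+(r/z)²]^(−5/2) = 0.27771.
Δσ_z = 3×2170/(2π×2.2²) × 0.27771 = 214.07 × 0.27771 = 59.45 kPa

Δσ_z ≈ 59.4 kPa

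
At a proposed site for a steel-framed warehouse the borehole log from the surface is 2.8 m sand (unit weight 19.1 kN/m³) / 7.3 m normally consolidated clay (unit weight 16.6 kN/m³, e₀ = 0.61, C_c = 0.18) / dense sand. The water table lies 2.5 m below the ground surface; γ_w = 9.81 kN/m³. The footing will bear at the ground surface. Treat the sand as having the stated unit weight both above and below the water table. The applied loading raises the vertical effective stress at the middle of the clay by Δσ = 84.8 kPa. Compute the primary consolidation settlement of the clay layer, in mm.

Mid-depth of clay below the ground surface: z = 2.8 + 7.3/2 = 6.45 m.
Total vertical stress at mid-clay: σ_v = 19.1×2.8 + 16.6×3.65 = 114.07 kPa.
Pore pressure: u = 9.81×(6.45 − 2.5) = 38.75 kPa.
Initial effective stress: σ'_0 = σ_v − u = 114.07 − 38.75 = 75.32 kPa.
Final effective stress: σ'_f = σ'_0 + Δσ = 75.32 + 84.8 = 160.12 kPa.
Normally consolidated clay, so the full stress increment lies on the virgin compression line:
S_c = C_c·H/(1+e₀)·log₁₀(σ'_f/σ'_0) = 0.18×7.3/(1+0.61)×log₁₀(160.12/75.32)
    = 0.81615 × 0.32754 = 0.2673 m

S_c ≈ 267 mm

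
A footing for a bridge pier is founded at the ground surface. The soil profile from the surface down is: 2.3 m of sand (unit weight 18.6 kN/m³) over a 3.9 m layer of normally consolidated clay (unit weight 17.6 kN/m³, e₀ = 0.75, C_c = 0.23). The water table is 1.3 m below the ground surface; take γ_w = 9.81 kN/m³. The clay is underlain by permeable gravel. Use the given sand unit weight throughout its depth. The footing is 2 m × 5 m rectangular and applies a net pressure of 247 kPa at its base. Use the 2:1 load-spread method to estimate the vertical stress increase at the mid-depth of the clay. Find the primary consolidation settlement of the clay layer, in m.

Mid-depth of clay below the ground surface: z = 2.3 + 3.9/2 = 4.25 m.
Total vertical stress at mid-clay: σ_v = 18.6×2.3 + 17.6×1.95 = 77.1 kPa.
Pore pressure: u = 9.81×(4.25 − 1.3) = 28.94 kPa.
Initial effective stress: σ'_0 = σ_v − u = 77.1 − 28.94 = 48.16 kPa.
Stress increase at mid-clay by the 2:1 spreading method:
Δσ = qBL/((B+z)(L+z)) = 247×2×5/((2+4.25)(5+4.25)) = 42.724 kPa
Final effective stress: σ'_f = σ'_0 + Δσ = 48.16 + 42.724 = 90.884 kPa.
Normally consolidated clay, so the full stress increment lies on the virgin compression line:
S_c = C_c·H/(1+e₀)·log₁₀(σ'_f/σ'_0) = 0.23×3.9/(1+0.75)×log₁₀(90.884/48.16)
    = 0.51257 × 0.2758 = 0.1414 m

S_c ≈ 0.141 m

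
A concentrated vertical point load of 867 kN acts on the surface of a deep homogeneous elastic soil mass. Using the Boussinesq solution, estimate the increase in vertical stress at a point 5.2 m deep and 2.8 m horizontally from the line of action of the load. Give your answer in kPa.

Boussinesq vertical stress below a point load on an elastic half-space:
Δσ_z = 3P/(2πz²) · [1 + (r/z)²]^(−5/2)
r/z = 2.8/5.2 = 0.53846; [1+(r/z)²]^(−5/2) = 0.52915.
Δσ_z = 3×867/(2π×5.2²) × 0.52915 = 15.309 × 0.52915 = 8.101 kPa

Δσ_z ≈ 8.1 kPa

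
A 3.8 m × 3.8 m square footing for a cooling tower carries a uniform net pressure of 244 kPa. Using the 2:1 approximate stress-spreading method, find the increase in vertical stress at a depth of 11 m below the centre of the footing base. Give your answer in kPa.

By the 2:1 method the load spreads at 1 horizontal : 2 vertical, so at depth z the loaded area has grown by z in each plan dimension:
Δσ = qBL/((B+z)(L+z)) = 244×3.8×3.8/((3.8+11)(3.8+11)) = 16.085 kPa

Δσ_z ≈ 16.1 kPa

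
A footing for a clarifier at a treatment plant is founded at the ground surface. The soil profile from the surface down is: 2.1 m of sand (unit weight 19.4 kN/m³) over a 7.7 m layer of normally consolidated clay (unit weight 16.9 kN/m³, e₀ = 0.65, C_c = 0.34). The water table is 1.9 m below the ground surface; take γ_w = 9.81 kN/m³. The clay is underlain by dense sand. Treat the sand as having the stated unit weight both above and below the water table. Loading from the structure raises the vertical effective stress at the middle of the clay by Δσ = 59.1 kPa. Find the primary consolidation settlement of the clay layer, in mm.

Mid-depth of clay below the ground surface: z = 2.1 + 7.7/2 = 5.95 m.
Total vertical stress at mid-clay: σ_v = 19.4×2.1 + 16.9×3.85 = 105.81 kPa.
Pore pressure: u = 9.81×(5.95 − 1.9) = 39.73 kPa.
Initial effective stress: σ'_0 = σ_v − u = 105.81 − 39.73 = 66.08 kPa.
Final effective stress: σ'_f = σ'_0 + Δσ = 66.08 + 59.1 = 125.18 kPa.
Normally consolidated clay, so the full stress increment lies on the virgin compression line:
S_c = C_c·H/(1+e₀)·log₁₀(σ'_f/σ'_0) = 0.34×7.7/(1+0.65)×log₁₀(125.18/66.08)
    = 1.5867 × 0.27746 = 0.4402 m

S_c ≈ 440 mm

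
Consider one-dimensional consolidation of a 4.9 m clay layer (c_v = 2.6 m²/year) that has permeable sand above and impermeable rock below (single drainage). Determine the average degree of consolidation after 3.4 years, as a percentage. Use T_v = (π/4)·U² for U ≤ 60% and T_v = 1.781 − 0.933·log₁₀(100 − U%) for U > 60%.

Drainage path length: H_d = H = 4.9 m (single drainage).
T_v = c_v·t/H_d² = 2.6×3.4/4.9² = 0.36818.
T_v = 0.36818 corresponds to the U > 60% branch:
U = 1 − 10^((1.781 − T_v)/0.933)/100 = 0.6732

U ≈ 67.3 %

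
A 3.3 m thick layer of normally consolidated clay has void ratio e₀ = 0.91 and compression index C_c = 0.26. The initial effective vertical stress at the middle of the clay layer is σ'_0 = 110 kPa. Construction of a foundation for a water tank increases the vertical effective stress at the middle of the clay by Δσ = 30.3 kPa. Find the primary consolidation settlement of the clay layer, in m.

S_c ≈ 0.0475 m

Final effective stress: σ'_f = σ'_0 + Δσ = 110 + 30.3 = 140.3 kPa.
Normally consolidated clay, so the full stress increment lies on the virgin compression line:
S_c = C_c·H/(1+e₀)·log₁₀(σ'_f/σ'_0) = 0.26×3.3/(1+0.91)×log₁₀(140.3/110)
    = 0.44921 × 0.10566 = 0.04746 m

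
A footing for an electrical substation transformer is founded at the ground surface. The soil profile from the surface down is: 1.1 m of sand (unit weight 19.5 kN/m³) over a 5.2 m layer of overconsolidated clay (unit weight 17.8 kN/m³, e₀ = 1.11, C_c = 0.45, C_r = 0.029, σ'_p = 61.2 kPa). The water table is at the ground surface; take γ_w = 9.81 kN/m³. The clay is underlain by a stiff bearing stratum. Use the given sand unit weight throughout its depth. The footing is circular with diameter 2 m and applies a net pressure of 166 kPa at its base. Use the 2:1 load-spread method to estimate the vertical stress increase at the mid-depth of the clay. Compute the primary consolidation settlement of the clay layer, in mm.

Mid-depth of clay below the ground surface: z = 1.1 + 5.2/2 = 3.7 m.
Total vertical stress at mid-clay: σ_v = 19.5×1.1 + 17.8×2.6 = 67.73 kPa.
Pore pressure: u = 9.81×(3.7 − 0) = 36.297 kPa.
Initial effective stress: σ'_0 = σ_v − u = 67.73 − 36.297 = 31.433 kPa.
Stress increase at mid-clay by the 2:1 spreading method:
Δσ ≈ qD²/(D+z)² = 166×2²/(2+3.7)² = 20.437 kPa
Final effective stress: σ'_f = 31.433 + 20.437 = 51.87 kPa.
σ'_f = 51.87 ≤ σ'_p = 61.2 kPa, so the clay remains overconsolidated and only the recompression index applies:
S_c = C_r·H/(1+e₀)·log₁₀(σ'_f/σ'_0) = 0.029×5.2/2.11×log₁₀(51.87/31.433)
    = 0.071471 × 0.21753 = 0.01555 m

S_c ≈ 15.5 mm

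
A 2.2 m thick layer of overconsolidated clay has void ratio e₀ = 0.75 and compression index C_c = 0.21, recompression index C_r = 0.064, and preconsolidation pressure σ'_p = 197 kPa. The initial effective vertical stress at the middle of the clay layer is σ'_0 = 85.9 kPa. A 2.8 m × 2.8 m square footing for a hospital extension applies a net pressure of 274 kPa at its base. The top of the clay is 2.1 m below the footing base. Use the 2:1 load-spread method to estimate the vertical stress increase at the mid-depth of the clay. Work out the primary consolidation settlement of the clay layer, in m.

S_c ≈ 0.0184 m

Mid-depth of clay below the footing base: z = 2.1 + 2.2/2 = 3.2 m.
Stress increase at mid-clay by the 2:1 spreading method:
Δσ = qBL/((B+z)(L+z)) = 274×2.8×2.8/((2.8+3.2)(2.8+3.2)) = 59.671 kPa
Final effective stress: σ'_f = 85.9 + 59.671 = 145.57 kPa.
σ'_f = 145.57 ≤ σ'_p = 197 kPa, so the clay remains overconsolidated and only the recompression index applies:
S_c = C_r·H/(1+e₀)·log₁₀(σ'_f/σ'_0) = 0.064×2.2/1.75×log₁₀(145.57/85.9)
    = 0.080454 × 0.22908 = 0.01843 m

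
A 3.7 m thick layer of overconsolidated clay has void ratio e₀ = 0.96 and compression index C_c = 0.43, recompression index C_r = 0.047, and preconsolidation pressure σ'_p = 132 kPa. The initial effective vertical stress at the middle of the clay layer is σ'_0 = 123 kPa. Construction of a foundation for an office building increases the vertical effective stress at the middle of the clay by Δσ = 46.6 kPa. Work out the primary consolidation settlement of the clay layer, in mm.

Final effective stress: σ'_f = 123 + 46.6 = 169.6 kPa.
σ'_f = 169.6 > σ'_p = 132 kPa, so the stress path crosses the preconsolidation pressure — recompression up to σ'_p, then virgin compression beyond:
S_c = H/(1+e₀)·[C_r·log₁₀(σ'_p/σ'_0) + C_c·log₁₀(σ'_f/σ'_p)]
    = 3.7/1.96 × [0.047×log₁₀(132/123) + 0.43×log₁₀(169.6/132)]
    = 1.8878 × [0.0014414 + 0.046806] = 0.09108 m

S_c ≈ 91.1 mm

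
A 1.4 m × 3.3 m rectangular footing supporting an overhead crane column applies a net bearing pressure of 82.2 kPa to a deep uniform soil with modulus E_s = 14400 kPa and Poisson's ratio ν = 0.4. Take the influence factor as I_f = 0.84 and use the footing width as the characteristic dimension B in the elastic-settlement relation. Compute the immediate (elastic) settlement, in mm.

S_e ≈ 5.64 mm

Immediate (elastic) settlement: S_e = q·B·(1−ν²)/E_s · I_f.
S_e = 82.2 × 1.4 × (1 − 0.4²) / 14400 × 0.84
    = 82.2 × 1.4 × 0.84 / 14400 × 0.84
    = 0.005639 m = 5.639 mm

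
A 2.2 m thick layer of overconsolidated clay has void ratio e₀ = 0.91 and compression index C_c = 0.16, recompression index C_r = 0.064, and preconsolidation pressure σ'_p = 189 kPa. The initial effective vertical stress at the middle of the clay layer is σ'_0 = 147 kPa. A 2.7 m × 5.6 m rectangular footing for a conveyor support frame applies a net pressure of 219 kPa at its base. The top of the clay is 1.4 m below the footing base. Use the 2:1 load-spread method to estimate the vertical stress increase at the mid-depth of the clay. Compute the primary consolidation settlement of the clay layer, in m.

Mid-depth of clay below the footing base: z = 1.4 + 2.2/2 = 2.5 m.
Stress increase at mid-clay by the 2:1 spreading method:
Δσ = qBL/((B+z)(L+z)) = 219×2.7×5.6/((2.7+2.5)(5.6+2.5)) = 78.615 kPa
Final effective stress: σ'_f = 147 + 78.615 = 225.62 kPa.
σ'_f = 225.62 > σ'_p = 189 kPa, so the stress path crosses the preconsolidation pressure — recompression up to σ'_p, then virgin compression beyond:
S_c = H/(1+e₀)·[C_r·log₁₀(σ'_p/σ'_0) + C_c·log₁₀(σ'_f/σ'_p)]
    = 2.2/1.91 × [0.064×log₁₀(189/147) + 0.16×log₁₀(225.62/189)]
    = 1.1518 × [0.0069852 + 0.012307] = 0.02222 m

S_c ≈ 0.0222 m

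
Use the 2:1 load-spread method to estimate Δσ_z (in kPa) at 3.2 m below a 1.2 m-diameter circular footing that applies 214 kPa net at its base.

Δσ_z ≈ 15.9 kPa

By the 2:1 method the load spreads at 1 horizontal : 2 vertical, so at depth z the loaded area has grown by z in each plan dimension:
Δσ ≈ qD²/(D+z)² = 214×1.2²/(1.2+3.2)² = 15.917 kPa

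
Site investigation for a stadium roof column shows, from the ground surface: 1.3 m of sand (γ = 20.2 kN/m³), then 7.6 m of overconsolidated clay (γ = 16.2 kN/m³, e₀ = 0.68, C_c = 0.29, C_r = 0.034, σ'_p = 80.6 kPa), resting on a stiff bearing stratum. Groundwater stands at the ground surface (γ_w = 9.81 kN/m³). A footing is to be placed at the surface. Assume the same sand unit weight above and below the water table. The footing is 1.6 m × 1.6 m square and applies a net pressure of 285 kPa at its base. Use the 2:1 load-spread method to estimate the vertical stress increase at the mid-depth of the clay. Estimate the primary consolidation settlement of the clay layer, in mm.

S_c ≈ 23.9 mm

Mid-depth of clay below the ground surface: z = 1.3 + 7.6/2 = 5.1 m.
Total vertical stress at mid-clay: σ_v = 20.2×1.3 + 16.2×3.8 = 87.82 kPa.
Pore pressure: u = 9.81×(5.1 − 0) = 50.031 kPa.
Initial effective stress: σ'_0 = σ_v − u = 87.82 − 50.031 = 37.789 kPa.
Stress increase at mid-clay by the 2:1 spreading method:
Δσ = qBL/((B+z)(L+z)) = 285×1.6×1.6/((1.6+5.1)(1.6+5.1)) = 16.253 kPa
Final effective stress: σ'_f = 37.789 + 16.253 = 54.042 kPa.
σ'_f = 54.042 ≤ σ'_p = 80.6 kPa, so the clay remains overconsolidated and only the recompression index applies:
S_c = C_r·H/(1+e₀)·log₁₀(σ'_f/σ'_0) = 0.034×7.6/1.68×log₁₀(54.042/37.789)
    = 0.15381 × 0.15537 = 0.0239 m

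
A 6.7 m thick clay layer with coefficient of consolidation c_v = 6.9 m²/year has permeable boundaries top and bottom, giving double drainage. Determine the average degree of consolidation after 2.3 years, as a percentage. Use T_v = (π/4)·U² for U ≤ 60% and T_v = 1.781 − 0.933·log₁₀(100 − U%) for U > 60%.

Drainage path length: H_d = H/2 = 3.35 m (double drainage).
T_v = c_v·t/H_d² = 6.9×2.3/3.35² = 1.4141.
T_v = 1.4141 corresponds to the U > 60% branch:
U = 1 − 10^((1.781 − T_v)/0.933)/100 = 0.9753

U ≈ 97.5 %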